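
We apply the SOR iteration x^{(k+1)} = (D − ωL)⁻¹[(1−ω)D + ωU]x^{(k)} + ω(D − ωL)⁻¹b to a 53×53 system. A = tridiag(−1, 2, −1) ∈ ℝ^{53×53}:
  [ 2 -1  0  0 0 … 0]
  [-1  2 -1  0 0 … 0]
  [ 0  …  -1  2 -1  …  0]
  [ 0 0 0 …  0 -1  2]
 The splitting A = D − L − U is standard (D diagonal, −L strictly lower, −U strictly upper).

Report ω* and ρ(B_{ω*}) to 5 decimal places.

B_J for the 53×53 system has eigenvalues cos(kπ/54); ρ_J = cos(π/54) = 0.99831.
√(1 − cos²(π/54)) = sin(π/54) ≈ 0.058145.
Young: ω* = 2/(1+√(1−ρ_J²)) = 2/(1+0.058145) = 2/1.058145 = 1.89010.
ρ_SOR = ω* − 1 ≈ 0.89010.

ω* = 1.89010, ρ_SOR = 0.89010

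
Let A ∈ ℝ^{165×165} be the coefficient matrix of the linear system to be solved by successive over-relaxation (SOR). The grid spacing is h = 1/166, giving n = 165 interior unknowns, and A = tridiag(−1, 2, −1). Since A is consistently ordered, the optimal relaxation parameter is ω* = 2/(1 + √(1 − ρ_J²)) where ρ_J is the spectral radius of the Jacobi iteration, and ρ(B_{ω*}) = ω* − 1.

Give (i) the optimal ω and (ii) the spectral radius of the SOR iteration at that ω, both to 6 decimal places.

ω* = 1.962855, ρ_SOR = 0.962855

½·tridiag(1,0,1) at n=165: λ_k = cos(kπ/166); max |λ| at k=1 ⇒ ρ_J = cos(π/166) ≈ 0.999821.
√(1−ρ_J²) simplifies to sin(π/166) = 0.0189241.
[ω*] 2 ÷ (1 + 0.0189241) = 2 ÷ 1.0189241 = 1.962855.
Hence ρ(B_{ω*}) = 1.962855 − 1 = 0.962855.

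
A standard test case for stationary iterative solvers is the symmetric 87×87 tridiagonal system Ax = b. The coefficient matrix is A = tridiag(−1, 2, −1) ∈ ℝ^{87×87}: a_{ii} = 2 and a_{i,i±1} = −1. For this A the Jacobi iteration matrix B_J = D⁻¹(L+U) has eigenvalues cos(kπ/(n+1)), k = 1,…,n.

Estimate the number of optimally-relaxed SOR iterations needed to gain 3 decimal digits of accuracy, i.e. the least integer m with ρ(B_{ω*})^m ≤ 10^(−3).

n=87: λ(B_J) = 1 − λ(A)/2 = cos(kπ/88); k=1 gives ρ_J = 0.9993628.
1 − cos²(π/88) = sin²(π/88) ⇒ √(1−ρ_J²) = sin(π/88) = 0.0356923.
ω* = 2 / (1 + 0.0356923) = 2 / 1.0356923 ≈ 1.9310755.
[ρ_SOR] ω* − 1 = 0.9310755.
(0.9310755)^m ≤ 10^{−3}  ⇒  m·ln(0.9310755) ≤ −3·ln10  ⇒  m ≥ 96.727  ⇒  m = 97

m = 97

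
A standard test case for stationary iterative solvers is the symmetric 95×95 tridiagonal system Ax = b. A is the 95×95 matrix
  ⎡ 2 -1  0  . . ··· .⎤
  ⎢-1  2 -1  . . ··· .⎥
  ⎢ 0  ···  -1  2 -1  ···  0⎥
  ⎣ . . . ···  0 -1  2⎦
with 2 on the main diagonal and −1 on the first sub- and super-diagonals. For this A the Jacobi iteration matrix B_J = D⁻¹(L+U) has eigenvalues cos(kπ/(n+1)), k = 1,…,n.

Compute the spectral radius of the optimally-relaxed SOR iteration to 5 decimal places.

ρ_SOR = 0.93664

With n=95, ρ(Jacobi) = cos(π/96) = 0.99946.
√(1−ρ_J²) simplifies to sin(π/96) = 0.032719.
ω* = 2/(1+0.032719) = 1.93664
ρ_SOR = ω* − 1 ≈ 0.93664.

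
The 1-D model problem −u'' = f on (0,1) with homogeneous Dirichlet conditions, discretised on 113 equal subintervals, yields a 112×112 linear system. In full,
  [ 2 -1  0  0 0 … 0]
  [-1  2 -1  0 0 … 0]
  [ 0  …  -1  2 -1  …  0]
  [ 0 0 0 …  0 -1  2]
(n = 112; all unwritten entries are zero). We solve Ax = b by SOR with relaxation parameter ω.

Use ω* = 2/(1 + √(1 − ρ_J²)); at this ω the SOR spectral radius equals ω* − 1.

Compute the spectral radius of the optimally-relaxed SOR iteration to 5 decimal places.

B_J for the 112×112 system has eigenvalues cos(kπ/113); ρ_J = cos(π/113) = 0.99961.
root = sin(π/113) = 0.027798  (since 1−cos² = sin²).
ω* = 2/(1+0.027798) = 1.94591
ρ_SOR = ω* − 1 = 1.94591 − 1 = 0.94591.

ρ_SOR = 0.94591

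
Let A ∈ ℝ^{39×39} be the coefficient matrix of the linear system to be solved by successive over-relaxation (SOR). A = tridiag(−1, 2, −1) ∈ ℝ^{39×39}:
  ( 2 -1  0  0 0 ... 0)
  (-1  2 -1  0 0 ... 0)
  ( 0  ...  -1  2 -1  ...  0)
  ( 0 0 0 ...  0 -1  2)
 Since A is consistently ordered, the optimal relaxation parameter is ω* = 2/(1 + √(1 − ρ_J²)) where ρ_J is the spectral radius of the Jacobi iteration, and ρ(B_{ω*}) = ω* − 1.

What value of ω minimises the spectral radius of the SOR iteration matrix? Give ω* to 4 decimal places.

ω* = 1.8545

½·tridiag(1,0,1) at n=39: λ_k = cos(kπ/40); max |λ| at k=1 ⇒ ρ_J = cos(π/40) ≈ 0.9969.
root = sin(π/40) = 0.07846  (since 1−cos² = sin²).
[ω*] 2 ÷ (1 + 0.07846) = 2 ÷ 1.07846 = 1.8545.
Hence ρ(B_{ω*}) = 1.8545 − 1 = 0.8545.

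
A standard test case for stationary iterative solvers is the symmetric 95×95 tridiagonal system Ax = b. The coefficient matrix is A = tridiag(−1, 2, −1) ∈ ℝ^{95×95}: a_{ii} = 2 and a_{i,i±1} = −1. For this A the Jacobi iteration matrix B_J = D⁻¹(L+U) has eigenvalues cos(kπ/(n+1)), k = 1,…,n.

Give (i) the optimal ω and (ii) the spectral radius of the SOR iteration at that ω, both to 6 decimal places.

ω* = 1.936635, ρ_SOR = 0.936635

spectrum of D⁻¹(L+U) = {cos(kπ/96) : 1≤k≤95}; ρ_J = cos(π/96) = 0.999465.
√(1 − cos²(π/96)) = sin(π/96) ≈ 0.0327191.
Then 2/(1+√(1−ρ_J²)) = 2/(1+0.0327191); ω* = 2/1.0327191 = 1.936635.
[ρ_SOR] ω* − 1 = 0.936635.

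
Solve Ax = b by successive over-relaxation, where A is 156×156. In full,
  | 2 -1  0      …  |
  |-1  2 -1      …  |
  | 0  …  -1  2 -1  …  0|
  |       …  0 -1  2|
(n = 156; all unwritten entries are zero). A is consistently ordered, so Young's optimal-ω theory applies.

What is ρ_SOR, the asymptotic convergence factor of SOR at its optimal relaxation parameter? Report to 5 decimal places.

B_J for the 156×156 system has eigenvalues cos(kπ/157); ρ_J = cos(π/157) = 0.99980.
√(1−ρ_J²) = |sin(π/157)| = 0.020009
ω* = 2 / (1 + 0.020009) = 2 / 1.020009 ≈ 1.96077.
and ρ(B_{ω*}) = 1.96077 − 1 = 0.96077.

ρ_SOR = 0.96077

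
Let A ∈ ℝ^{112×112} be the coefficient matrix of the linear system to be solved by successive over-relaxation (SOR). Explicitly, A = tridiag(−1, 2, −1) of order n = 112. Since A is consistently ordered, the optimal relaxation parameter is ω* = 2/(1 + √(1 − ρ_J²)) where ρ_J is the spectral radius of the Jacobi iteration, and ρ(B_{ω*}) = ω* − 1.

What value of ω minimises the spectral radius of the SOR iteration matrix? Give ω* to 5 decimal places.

½·tridiag(1,0,1) at n=112: λ_k = cos(kπ/113); max |λ| at k=1 ⇒ ρ_J = cos(π/113) ≈ 0.99961.
1 − cos²(π/113) = sin²(π/113) ⇒ √(1−ρ_J²) = sin(π/113) = 0.027798.
So ω* = 2/1.027798 = 1.94591 (Young).
[ρ_SOR] ω* − 1 = 0.94591.

ω* = 1.94591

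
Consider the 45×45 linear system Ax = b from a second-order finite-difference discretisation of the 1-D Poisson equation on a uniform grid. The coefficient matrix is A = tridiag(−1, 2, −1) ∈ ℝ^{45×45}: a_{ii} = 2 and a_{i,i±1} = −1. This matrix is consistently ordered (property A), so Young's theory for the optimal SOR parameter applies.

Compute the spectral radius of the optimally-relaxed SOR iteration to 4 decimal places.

½·tridiag(1,0,1) at n=45: λ_k = cos(kπ/46); max |λ| at k=1 ⇒ ρ_J = cos(π/46) ≈ 0.9977.
√(1 − cos²(π/46)) = sin(π/46) ≈ 0.06824.
So ω* = 2/1.06824 = 1.8722 (Young).
Hence ρ(B_{ω*}) = 1.8722 − 1 = 0.8722.

ρ_SOR = 0.8722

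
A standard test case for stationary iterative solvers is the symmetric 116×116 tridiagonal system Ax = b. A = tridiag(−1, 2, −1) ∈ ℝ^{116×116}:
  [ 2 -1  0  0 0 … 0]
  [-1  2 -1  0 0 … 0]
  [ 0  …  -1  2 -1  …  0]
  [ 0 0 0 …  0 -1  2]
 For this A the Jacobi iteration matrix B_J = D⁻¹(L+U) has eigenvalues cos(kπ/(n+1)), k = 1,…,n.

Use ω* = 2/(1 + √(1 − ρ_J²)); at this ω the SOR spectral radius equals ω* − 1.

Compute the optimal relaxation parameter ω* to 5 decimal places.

ω* = 1.94771

½·tridiag(1,0,1) at n=116: λ_k = cos(kπ/117); max |λ| at k=1 ⇒ ρ_J = cos(π/117) ≈ 0.99964.
√(1 − cos²(π/117)) = sin(π/117) ≈ 0.026848.
[ω*] 2 ÷ (1 + 0.026848) = 2 ÷ 1.026848 = 1.94771.
ρ(B_{ω*}) = ω*−1 = 0.94771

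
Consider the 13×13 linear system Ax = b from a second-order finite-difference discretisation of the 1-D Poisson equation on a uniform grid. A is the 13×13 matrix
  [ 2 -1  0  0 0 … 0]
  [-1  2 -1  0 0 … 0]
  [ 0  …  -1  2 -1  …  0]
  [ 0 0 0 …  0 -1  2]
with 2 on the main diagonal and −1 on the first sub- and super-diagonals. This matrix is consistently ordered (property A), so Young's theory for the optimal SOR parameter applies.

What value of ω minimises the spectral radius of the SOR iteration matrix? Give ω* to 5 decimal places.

B_J for the 13×13 system has eigenvalues cos(kπ/14); ρ_J = cos(π/14) = 0.97493.
root = sin(π/14) = 0.222521  (since 1−cos² = sin²).
ω* = 2 / (1 + 0.222521) = 2 / 1.222521 ≈ 1.63596.
ρ_SOR = ω* − 1 ≈ 0.63596.

ω* = 1.63596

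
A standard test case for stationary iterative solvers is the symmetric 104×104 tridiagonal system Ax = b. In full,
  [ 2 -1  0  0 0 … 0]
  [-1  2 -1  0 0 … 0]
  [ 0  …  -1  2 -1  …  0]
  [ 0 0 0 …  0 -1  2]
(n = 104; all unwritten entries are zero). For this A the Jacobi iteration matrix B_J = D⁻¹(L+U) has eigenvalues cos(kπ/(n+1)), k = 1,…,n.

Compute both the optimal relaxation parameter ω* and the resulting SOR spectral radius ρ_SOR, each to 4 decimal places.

n=104: λ(B_J) = 1 − λ(A)/2 = cos(kπ/105); k=1 gives ρ_J = 0.9996.
√(1−ρ_J²) = |sin(π/105)| = 0.02992
Then 2/(1+√(1−ρ_J²)) = 2/(1+0.02992); ω* = 2/1.02992 = 1.9419.
Hence ρ(B_{ω*}) = 1.9419 − 1 = 0.9419.

ω* = 1.9419, ρ_SOR = 0.9419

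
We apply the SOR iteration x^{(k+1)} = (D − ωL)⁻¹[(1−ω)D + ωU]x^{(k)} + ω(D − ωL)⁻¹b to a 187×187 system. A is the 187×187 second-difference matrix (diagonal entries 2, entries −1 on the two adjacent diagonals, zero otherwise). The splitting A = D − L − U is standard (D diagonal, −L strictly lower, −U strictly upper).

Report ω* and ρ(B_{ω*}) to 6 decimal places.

ω* = 1.967130, ρ_SOR = 0.967130

n=187: λ(B_J) = 1 − λ(A)/2 = cos(kπ/188); k=1 gives ρ_J = 0.999860.
root = sin(π/188) = 0.0167098  (since 1−cos² = sin²).
ω* = 2 / (1 + 0.0167098) = 2 / 1.0167098 ≈ 1.967130.
At ω = 1.967130 every |λ(B_ω)| = ω−1, so ρ_SOR = 0.967130.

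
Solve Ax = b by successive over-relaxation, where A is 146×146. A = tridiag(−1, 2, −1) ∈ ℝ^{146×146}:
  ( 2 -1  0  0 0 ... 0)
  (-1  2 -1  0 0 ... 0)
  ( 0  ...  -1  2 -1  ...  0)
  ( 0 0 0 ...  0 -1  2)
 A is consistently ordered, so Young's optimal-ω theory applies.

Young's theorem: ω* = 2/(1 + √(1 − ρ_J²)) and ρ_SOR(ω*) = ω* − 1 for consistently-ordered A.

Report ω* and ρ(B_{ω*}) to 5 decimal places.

½·tridiag(1,0,1) at n=146: λ_k = cos(kπ/147); max |λ| at k=1 ⇒ ρ_J = cos(π/147) ≈ 0.99977.
√(1−ρ_J²) = |sin(π/147)| = 0.021370
[ω*] 2 ÷ (1 + 0.021370) = 2 ÷ 1.021370 = 1.95815.
Hence ρ(B_{ω*}) = 1.95815 − 1 = 0.95815.

ω* = 1.95815, ρ_SOR = 0.95815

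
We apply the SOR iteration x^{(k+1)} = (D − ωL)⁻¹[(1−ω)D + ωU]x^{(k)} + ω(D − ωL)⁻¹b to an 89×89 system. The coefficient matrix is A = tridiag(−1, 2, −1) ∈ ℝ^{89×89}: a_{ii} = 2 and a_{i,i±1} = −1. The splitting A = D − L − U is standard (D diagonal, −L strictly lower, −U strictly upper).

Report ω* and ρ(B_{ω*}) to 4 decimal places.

[ρ_J] n=89: ρ(B_J) = cos(π/(n+1)) = cos(π/90) = 0.9994.
root = sin(π/90) = 0.03490  (since 1−cos² = sin²).
So ω* = 2/1.03490 = 1.9326 (Young).
ρ_SOR = ω* − 1 = 1.9326 − 1 = 0.9326.

ω* = 1.9326, ρ_SOR = 0.9326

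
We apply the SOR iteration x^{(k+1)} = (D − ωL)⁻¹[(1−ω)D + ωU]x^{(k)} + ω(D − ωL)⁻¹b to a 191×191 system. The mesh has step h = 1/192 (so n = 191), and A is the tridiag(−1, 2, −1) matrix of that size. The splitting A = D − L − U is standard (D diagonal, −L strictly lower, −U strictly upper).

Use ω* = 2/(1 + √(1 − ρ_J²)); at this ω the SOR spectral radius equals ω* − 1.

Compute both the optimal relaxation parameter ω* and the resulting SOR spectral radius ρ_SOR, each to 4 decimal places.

spectrum of D⁻¹(L+U) = {cos(kπ/192) : 1≤k≤191}; ρ_J = cos(π/192) = 0.9999.
√(1 − cos²(π/192)) = sin(π/192) ≈ 0.01636.
So ω* = 2/1.01636 = 1.9678 (Young).
ρ_SOR = ω* − 1 ≈ 0.9678.

ω* = 1.9678, ρ_SOR = 0.9678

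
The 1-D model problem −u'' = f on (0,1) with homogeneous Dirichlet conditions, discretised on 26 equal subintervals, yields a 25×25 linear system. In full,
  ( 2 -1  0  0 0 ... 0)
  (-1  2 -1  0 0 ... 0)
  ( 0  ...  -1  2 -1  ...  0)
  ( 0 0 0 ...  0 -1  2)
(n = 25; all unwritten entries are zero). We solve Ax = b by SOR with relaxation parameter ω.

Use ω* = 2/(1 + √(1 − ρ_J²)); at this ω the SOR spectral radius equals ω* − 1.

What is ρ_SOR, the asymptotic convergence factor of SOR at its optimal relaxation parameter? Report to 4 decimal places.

spectrum of D⁻¹(L+U) = {cos(kπ/26) : 1≤k≤25}; ρ_J = cos(π/26) = 0.9927.
√(1−ρ_J²) simplifies to sin(π/26) = 0.12054.
ω* = 2/(1 + 0.12054) = 2/1.12054 = 1.7849.
Hence ρ(B_{ω*}) = 1.7849 − 1 = 0.7849.

ρ_SOR = 0.7849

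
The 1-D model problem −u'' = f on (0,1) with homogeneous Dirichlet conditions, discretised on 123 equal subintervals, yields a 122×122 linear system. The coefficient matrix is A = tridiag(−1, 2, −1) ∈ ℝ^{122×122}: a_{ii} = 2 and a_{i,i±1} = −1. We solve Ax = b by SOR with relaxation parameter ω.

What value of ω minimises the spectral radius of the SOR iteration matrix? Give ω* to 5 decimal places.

½·tridiag(1,0,1) at n=122: λ_k = cos(kπ/123); max |λ| at k=1 ⇒ ρ_J = cos(π/123) ≈ 0.99967.
√(1 − cos²(π/123)) = sin(π/123) ≈ 0.025539.
Then 2/(1+√(1−ρ_J²)) = 2/(1+0.025539); ω* = 2/1.025539 = 1.95019.
Hence ρ(B_{ω*}) = 1.95019 − 1 = 0.95019.

ω* = 1.95019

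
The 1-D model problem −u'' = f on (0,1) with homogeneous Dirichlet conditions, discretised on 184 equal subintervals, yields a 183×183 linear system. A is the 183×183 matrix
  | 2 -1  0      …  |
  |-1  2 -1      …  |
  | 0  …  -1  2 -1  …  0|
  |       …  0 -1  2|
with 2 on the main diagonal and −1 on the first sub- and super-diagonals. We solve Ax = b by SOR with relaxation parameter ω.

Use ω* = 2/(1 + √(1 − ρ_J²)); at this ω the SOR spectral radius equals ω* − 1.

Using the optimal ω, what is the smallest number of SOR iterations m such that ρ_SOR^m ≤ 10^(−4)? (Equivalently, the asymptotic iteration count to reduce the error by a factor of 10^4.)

spectrum of D⁻¹(L+U) = {cos(kπ/184) : 1≤k≤183}; ρ_J = cos(π/184) = 0.9998542.
√(1−ρ_J²) simplifies to sin(π/184) = 0.0170730.
ω* = 2/(1+0.0170730) = 1.9664272
Hence ρ(B_{ω*}) = 1.9664272 − 1 = 0.9664272.
4·ln10 = 9.21034; −ln(0.9664272) = 0.0341493; m = ⌈9.21034/0.0341493⌉ = ⌈269.708⌉ = 270.

m = 270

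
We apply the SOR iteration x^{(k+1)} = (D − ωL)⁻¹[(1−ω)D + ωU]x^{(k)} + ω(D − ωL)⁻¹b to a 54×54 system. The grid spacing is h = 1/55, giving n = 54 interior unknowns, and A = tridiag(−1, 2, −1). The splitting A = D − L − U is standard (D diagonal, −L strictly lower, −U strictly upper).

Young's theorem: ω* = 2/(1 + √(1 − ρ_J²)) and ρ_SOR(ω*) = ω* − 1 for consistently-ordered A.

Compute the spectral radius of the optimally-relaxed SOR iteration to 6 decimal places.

B_J for the 54×54 system has eigenvalues cos(kπ/55); ρ_J = cos(π/55) = 0.998369.
√(1−ρ_J²) = |sin(π/55)| = 0.0570888
Then 2/(1+√(1−ρ_J²)) = 2/(1+0.0570888); ω* = 2/1.0570888 = 1.891989.
ρ_SOR = ω* − 1 = 1.891989 − 1 = 0.891989.

ρ_SOR = 0.891989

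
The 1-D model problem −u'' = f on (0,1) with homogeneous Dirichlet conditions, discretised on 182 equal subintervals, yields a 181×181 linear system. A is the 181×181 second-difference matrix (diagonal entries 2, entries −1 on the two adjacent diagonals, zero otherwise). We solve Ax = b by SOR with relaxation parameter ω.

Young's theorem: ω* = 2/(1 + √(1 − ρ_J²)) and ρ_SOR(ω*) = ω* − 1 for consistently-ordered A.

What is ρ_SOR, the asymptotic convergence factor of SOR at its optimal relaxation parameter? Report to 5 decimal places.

ρ_SOR = 0.96606

B_J for the 181×181 system has eigenvalues cos(kπ/182); ρ_J = cos(π/182) = 0.99985.
√(1 − cos²(π/182)) = sin(π/182) ≈ 0.017261.
So ω* = 2/1.017261 = 1.96606 (Young).
At ω = 1.96606 every |λ(B_ω)| = ω−1, so ρ_SOR = 0.96606.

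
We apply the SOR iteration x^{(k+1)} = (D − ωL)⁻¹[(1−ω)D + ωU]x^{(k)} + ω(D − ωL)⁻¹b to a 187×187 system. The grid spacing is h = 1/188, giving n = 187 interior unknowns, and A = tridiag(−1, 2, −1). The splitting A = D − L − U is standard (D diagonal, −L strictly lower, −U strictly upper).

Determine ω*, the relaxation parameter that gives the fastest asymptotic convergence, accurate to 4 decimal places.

½·tridiag(1,0,1) at n=187: λ_k = cos(kπ/188); max |λ| at k=1 ⇒ ρ_J = cos(π/188) ≈ 0.9999.
1 − cos²(π/188) = sin²(π/188) ⇒ √(1−ρ_J²) = sin(π/188) = 0.01671.
ω* = 2/(1+0.01671) = 1.9671
and ρ(B_{ω*}) = 1.9671 − 1 = 0.9671.

ω* = 1.9671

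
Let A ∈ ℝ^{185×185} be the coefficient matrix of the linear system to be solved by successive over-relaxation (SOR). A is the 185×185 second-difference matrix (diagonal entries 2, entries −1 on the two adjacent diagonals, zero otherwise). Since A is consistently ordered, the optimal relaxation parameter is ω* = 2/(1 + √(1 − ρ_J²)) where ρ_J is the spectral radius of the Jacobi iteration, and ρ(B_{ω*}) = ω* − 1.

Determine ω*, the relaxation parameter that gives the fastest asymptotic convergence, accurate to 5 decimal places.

ω* = 1.96678

n=185: λ(B_J) = 1 − λ(A)/2 = cos(kπ/186); k=1 gives ρ_J = 0.99986.
root = sin(π/186) = 0.016889  (since 1−cos² = sin²).
So ω* = 2/1.016889 = 1.96678 (Young).
ρ_SOR = ω* − 1 ≈ 0.96678.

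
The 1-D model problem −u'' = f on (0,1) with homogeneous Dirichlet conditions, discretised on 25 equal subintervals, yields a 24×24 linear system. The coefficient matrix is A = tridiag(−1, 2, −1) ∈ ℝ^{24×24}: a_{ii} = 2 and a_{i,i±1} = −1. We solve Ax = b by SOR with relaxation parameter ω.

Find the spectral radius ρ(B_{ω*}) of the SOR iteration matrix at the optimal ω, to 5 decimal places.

[ρ_J] n=24: ρ(B_J) = cos(π/(n+1)) = cos(π/25) = 0.99211.
1 − cos²(π/25) = sin²(π/25) ⇒ √(1−ρ_J²) = sin(π/25) = 0.125333.
[ω*] 2 ÷ (1 + 0.125333) = 2 ÷ 1.125333 = 1.77725.
and ρ(B_{ω*}) = 1.77725 − 1 = 0.77725.

ρ_SOR = 0.77725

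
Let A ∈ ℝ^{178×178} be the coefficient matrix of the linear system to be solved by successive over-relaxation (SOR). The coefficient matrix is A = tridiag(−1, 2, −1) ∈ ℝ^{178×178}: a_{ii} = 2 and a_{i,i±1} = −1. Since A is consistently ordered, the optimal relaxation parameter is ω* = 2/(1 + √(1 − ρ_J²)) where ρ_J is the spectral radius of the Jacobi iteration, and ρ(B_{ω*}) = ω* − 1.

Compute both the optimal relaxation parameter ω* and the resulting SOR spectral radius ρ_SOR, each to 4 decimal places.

ρ_J = max_k |cos(kπ/179)| = cos(π/179) = 0.9998
root = sin(π/179) = 0.01755  (since 1−cos² = sin²).
ω* = 2/(1+0.01755) = 1.9655
ρ_SOR = ω* − 1 ≈ 0.9655.

ω* = 1.9655, ρ_SOR = 0.9655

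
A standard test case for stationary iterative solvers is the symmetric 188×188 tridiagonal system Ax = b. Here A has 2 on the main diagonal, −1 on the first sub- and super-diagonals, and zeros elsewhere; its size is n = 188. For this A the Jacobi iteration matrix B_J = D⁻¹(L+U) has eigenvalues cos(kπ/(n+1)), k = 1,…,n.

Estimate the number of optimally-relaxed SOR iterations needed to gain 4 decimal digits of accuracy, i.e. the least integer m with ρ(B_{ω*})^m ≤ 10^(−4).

½·tridiag(1,0,1) at n=188: λ_k = cos(kπ/189); max |λ| at k=1 ⇒ ρ_J = cos(π/189) ≈ 0.9998619.
root = sin(π/189) = 0.0166214  (since 1−cos² = sin²).
ω* = 2/(1 + 0.0166214) = 2/1.0166214 = 1.9673007.
[ρ_SOR] ω* − 1 = 0.9673007.
Need (0.9673007)^m ≤ 10^(−4): m ≥ 4·ln10/|ln 0.9673007| = 9.21034/0.0332459 = 277.037 ⇒ m = 278.

m = 278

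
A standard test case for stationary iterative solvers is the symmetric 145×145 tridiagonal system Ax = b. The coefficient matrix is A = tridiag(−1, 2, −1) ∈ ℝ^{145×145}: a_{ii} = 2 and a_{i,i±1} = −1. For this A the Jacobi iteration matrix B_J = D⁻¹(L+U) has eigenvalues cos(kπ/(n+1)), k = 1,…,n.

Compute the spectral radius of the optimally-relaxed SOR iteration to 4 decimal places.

ρ_SOR = 0.9579

[ρ_J] n=145: ρ(B_J) = cos(π/(n+1)) = cos(π/146) = 0.9998.
root = sin(π/146) = 0.02152  (since 1−cos² = sin²).
[ω*] 2 ÷ (1 + 0.02152) = 2 ÷ 1.02152 = 1.9579.
ρ_SOR = ω* − 1 = 1.9579 − 1 = 0.9579.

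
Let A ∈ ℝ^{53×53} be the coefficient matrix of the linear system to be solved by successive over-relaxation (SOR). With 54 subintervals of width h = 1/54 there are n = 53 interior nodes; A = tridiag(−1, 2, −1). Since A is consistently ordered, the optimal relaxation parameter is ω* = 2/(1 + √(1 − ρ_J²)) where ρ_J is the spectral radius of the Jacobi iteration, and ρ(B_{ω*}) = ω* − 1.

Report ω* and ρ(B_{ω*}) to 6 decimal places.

spectrum of D⁻¹(L+U) = {cos(kπ/54) : 1≤k≤53}; ρ_J = cos(π/54) = 0.998308.
1 − cos²(π/54) = sin²(π/54) ⇒ √(1−ρ_J²) = sin(π/54) = 0.0581448.
Young: ω* = 2/(1+√(1−ρ_J²)) = 2/(1+0.0581448) = 2/1.0581448 = 1.890100.
[ρ_SOR] ω* − 1 = 0.890100.

ω* = 1.890100, ρ_SOR = 0.890100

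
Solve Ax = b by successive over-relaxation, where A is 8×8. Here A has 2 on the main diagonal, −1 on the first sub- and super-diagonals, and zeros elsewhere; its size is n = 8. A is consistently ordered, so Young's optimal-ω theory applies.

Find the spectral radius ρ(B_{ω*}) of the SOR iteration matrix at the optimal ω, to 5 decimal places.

ρ_SOR = 0.49029

½·tridiag(1,0,1) at n=8: λ_k = cos(kπ/9); max |λ| at k=1 ⇒ ρ_J = cos(π/9) ≈ 0.93969.
√(1−ρ_J²) simplifies to sin(π/9) = 0.342020.
ω* = 2/(1+0.342020) = 1.49029
At ω = 1.49029 every |λ(B_ω)| = ω−1, so ρ_SOR = 0.49029.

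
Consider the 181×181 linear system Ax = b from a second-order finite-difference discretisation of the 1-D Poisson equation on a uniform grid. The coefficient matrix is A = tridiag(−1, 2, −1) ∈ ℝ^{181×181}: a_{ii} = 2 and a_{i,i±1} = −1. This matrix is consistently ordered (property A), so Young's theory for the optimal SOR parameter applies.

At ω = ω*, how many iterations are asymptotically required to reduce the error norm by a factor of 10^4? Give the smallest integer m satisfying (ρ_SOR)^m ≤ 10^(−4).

m = 267

With n=181, ρ(Jacobi) = cos(π/182) = 0.9998510.
1 − cos²(π/182) = sin²(π/182) ⇒ √(1−ρ_J²) = sin(π/182) = 0.0172606.
Then 2/(1+√(1−ρ_J²)) = 2/(1+0.0172606); ω* = 2/1.0172606 = 1.9660645.
and ρ(B_{ω*}) = 1.9660645 − 1 = 0.9660645.
m ≥ 4·ln10 / (−ln 0.9660645) = 266.775; smallest integer m = 267.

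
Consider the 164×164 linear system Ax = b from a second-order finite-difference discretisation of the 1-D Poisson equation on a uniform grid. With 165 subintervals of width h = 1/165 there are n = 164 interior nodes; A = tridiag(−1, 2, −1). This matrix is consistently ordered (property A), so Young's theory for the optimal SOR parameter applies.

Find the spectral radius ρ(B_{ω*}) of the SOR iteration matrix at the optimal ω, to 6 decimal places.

ρ_SOR = 0.962634

n=164: λ(B_J) = 1 − λ(A)/2 = cos(kπ/165); k=1 gives ρ_J = 0.999819.
√(1−ρ_J²) = |sin(π/165)| = 0.0190388
Then 2/(1+√(1−ρ_J²)) = 2/(1+0.0190388); ω* = 2/1.0190388 = 1.962634.
and ρ(B_{ω*}) = 1.962634 − 1 = 0.962634.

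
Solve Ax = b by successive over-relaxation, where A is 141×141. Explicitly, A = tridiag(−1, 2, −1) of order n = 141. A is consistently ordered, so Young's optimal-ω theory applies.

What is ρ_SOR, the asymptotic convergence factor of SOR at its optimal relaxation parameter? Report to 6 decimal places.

ρ_SOR = 0.956713

spectrum of D⁻¹(L+U) = {cos(kπ/142) : 1≤k≤141}; ρ_J = cos(π/142) = 0.999755.
√(1 − cos²(π/142)) = sin(π/142) ≈ 0.0221221.
[ω*] 2 ÷ (1 + 0.0221221) = 2 ÷ 1.0221221 = 1.956713.
ρ_SOR = ω* − 1 ≈ 0.956713.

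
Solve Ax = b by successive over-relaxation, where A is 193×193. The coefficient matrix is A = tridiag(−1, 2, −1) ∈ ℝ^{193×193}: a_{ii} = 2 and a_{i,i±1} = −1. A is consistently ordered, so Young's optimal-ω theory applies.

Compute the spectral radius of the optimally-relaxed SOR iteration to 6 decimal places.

ρ_SOR = 0.968130

[ρ_J] n=193: ρ(B_J) = cos(π/(n+1)) = cos(π/194) = 0.999869.
root = sin(π/194) = 0.0161931  (since 1−cos² = sin²).
[ω*] 2 ÷ (1 + 0.0161931) = 2 ÷ 1.0161931 = 1.968130.
Hence ρ(B_{ω*}) = 1.968130 − 1 = 0.968130.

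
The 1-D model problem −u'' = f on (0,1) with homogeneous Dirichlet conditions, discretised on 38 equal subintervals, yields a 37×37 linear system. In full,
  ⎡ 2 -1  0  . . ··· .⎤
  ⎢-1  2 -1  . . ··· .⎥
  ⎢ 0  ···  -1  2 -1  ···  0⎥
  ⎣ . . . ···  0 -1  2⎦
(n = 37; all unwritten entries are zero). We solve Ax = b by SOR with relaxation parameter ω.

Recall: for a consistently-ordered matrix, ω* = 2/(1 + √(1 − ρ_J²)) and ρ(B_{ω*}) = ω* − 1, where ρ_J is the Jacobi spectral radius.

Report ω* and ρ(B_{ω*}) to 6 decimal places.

With n=37, ρ(Jacobi) = cos(π/38) = 0.996584.
√(1−ρ_J²) simplifies to sin(π/38) = 0.0825793.
So ω* = 2/1.0825793 = 1.847440 (Young).
ρ(B_{ω*}) = ω*−1 = 0.847440

ω* = 1.847440, ρ_SOR = 0.847440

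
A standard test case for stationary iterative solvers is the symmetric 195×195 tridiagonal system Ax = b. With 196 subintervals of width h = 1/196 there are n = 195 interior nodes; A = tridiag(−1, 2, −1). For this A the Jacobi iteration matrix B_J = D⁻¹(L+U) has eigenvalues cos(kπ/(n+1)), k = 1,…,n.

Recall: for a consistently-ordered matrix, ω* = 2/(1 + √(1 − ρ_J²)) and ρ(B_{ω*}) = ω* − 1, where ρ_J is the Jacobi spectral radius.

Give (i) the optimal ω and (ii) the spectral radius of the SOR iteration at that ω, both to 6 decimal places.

ρ_J = max_k |cos(kπ/196)| = cos(π/196) = 0.999872
√(1−ρ_J²) simplifies to sin(π/196) = 0.0160278.
Young: ω* = 2/(1+√(1−ρ_J²)) = 2/(1+0.0160278) = 2/1.0160278 = 1.968450.
ρ(B_{ω*}) = ω*−1 = 0.968450

ω* = 1.968450, ρ_SOR = 0.968450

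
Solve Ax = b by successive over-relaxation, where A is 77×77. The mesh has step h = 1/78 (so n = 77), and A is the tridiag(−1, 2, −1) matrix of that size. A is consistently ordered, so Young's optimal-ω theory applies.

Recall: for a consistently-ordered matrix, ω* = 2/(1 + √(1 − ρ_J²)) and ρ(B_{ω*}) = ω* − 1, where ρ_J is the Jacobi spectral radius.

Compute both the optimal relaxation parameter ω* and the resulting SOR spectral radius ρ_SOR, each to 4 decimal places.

ω* = 1.9226, ρ_SOR = 0.9226

[ρ_J] n=77: ρ(B_J) = cos(π/(n+1)) = cos(π/78) = 0.9992.
√(1 − cos²(π/78)) = sin(π/78) ≈ 0.04027.
ω* = 2/(1+0.04027) = 1.9226
Hence ρ(B_{ω*}) = 1.9226 − 1 = 0.9226.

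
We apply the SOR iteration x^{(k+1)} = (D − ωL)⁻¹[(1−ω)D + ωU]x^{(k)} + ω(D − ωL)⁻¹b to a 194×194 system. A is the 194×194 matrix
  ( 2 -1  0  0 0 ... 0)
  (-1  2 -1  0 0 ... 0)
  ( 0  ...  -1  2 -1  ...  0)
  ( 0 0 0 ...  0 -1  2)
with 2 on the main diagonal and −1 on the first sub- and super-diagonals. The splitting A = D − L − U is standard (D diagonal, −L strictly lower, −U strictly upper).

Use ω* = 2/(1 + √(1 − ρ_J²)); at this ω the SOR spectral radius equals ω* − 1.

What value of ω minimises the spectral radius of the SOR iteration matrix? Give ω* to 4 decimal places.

ω* = 1.9683

½·tridiag(1,0,1) at n=194: λ_k = cos(kπ/195); max |λ| at k=1 ⇒ ρ_J = cos(π/195) ≈ 0.9999.
√(1−ρ_J²) simplifies to sin(π/195) = 0.01611.
Then 2/(1+√(1−ρ_J²)) = 2/(1+0.01611); ω* = 2/1.01611 = 1.9683.
and ρ(B_{ω*}) = 1.9683 − 1 = 0.9683.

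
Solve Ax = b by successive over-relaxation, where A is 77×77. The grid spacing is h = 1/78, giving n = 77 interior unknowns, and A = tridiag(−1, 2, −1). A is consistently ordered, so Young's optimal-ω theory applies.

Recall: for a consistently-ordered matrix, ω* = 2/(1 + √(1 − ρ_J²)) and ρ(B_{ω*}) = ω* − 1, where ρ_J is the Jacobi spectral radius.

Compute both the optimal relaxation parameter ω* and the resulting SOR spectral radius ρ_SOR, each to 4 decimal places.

n=77: λ(B_J) = 1 − λ(A)/2 = cos(kπ/78); k=1 gives ρ_J = 0.9992.
root = sin(π/78) = 0.04027  (since 1−cos² = sin²).
Young: ω* = 2/(1+√(1−ρ_J²)) = 2/(1+0.04027) = 2/1.04027 = 1.9226.
Hence ρ(B_{ω*}) = 1.9226 − 1 = 0.9226.

ω* = 1.9226, ρ_SOR = 0.9226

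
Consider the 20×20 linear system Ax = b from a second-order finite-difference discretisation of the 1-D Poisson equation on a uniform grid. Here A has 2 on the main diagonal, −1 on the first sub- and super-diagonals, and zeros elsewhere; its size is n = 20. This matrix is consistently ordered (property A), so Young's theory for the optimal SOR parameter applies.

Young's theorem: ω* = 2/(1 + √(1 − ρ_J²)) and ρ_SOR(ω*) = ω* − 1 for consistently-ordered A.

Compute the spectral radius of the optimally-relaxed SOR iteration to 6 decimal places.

n=20: λ(B_J) = 1 − λ(A)/2 = cos(kπ/21); k=1 gives ρ_J = 0.988831.
√(1−ρ_J²) simplifies to sin(π/21) = 0.1490423.
So ω* = 2/1.1490423 = 1.740580 (Young).
ρ_SOR = ω* − 1 = 1.740580 − 1 = 0.740580.

ρ_SOR = 0.740580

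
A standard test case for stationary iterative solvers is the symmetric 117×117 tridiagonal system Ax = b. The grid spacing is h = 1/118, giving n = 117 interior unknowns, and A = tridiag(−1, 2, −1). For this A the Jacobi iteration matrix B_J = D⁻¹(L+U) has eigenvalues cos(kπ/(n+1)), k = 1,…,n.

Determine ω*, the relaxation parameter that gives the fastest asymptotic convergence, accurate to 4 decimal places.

[ρ_J] n=117: ρ(B_J) = cos(π/(n+1)) = cos(π/118) = 0.9996.
1 − cos²(π/118) = sin²(π/118) ⇒ √(1−ρ_J²) = sin(π/118) = 0.02662.
Then 2/(1+√(1−ρ_J²)) = 2/(1+0.02662); ω* = 2/1.02662 = 1.9481.
[ρ_SOR] ω* − 1 = 0.9481.

ω* = 1.9481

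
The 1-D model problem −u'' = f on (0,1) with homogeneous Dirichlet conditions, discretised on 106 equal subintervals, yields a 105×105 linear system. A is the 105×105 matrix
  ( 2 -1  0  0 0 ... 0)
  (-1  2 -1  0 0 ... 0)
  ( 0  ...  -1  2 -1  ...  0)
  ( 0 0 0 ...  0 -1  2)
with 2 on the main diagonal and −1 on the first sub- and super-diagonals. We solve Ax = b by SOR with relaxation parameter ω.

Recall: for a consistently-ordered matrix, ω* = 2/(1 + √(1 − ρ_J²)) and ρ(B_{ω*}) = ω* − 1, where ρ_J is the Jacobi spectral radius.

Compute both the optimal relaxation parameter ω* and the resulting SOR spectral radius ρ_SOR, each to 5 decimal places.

ω* = 1.94244, ρ_SOR = 0.94244

n=105: λ(B_J) = 1 − λ(A)/2 = cos(kπ/106); k=1 gives ρ_J = 0.99956.
√(1−ρ_J²) simplifies to sin(π/106) = 0.029633.
Then 2/(1+√(1−ρ_J²)) = 2/(1+0.029633); ω* = 2/1.029633 = 1.94244.
ρ_SOR = ω* − 1 ≈ 0.94244.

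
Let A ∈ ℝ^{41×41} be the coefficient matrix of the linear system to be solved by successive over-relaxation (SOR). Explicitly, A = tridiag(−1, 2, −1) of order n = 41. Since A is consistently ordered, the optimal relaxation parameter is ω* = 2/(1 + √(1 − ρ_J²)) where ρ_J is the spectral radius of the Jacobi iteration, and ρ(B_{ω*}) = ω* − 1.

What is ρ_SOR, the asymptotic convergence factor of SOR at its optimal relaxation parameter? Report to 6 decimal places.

n=41: λ(B_J) = 1 − λ(A)/2 = cos(kπ/42); k=1 gives ρ_J = 0.997204.
root = sin(π/42) = 0.0747301  (since 1−cos² = sin²).
Then 2/(1+√(1−ρ_J²)) = 2/(1+0.0747301); ω* = 2/1.0747301 = 1.860932.
At ω = 1.860932 every |λ(B_ω)| = ω−1, so ρ_SOR = 0.860932.

ρ_SOR = 0.860932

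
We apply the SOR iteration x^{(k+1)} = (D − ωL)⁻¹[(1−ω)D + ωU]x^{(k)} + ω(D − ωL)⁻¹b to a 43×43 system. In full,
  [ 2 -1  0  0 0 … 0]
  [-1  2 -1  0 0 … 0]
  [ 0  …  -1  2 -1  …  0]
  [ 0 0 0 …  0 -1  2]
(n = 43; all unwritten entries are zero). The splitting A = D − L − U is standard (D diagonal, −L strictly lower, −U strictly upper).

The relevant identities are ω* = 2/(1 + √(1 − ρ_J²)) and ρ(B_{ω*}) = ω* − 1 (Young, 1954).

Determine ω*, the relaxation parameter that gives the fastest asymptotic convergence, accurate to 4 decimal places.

ω* = 1.8668

B_J for the 43×43 system has eigenvalues cos(kπ/44); ρ_J = cos(π/44) = 0.9975.
√(1−ρ_J²) simplifies to sin(π/44) = 0.07134.
ω* = 2/(1+0.07134) = 1.8668
ρ_SOR = ω* − 1 ≈ 0.8668.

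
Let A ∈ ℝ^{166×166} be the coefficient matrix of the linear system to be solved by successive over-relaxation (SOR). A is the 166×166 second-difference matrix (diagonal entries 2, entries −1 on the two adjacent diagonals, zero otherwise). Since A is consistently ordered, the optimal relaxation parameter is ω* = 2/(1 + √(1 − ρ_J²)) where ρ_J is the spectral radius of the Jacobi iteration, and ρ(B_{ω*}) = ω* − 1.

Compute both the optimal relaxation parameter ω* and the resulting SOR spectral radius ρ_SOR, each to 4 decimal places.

½·tridiag(1,0,1) at n=166: λ_k = cos(kπ/167); max |λ| at k=1 ⇒ ρ_J = cos(π/167) ≈ 0.9998.
1 − cos²(π/167) = sin²(π/167) ⇒ √(1−ρ_J²) = sin(π/167) = 0.01881.
ω* = 2/(1+0.01881) = 1.9631
At ω = 1.9631 every |λ(B_ω)| = ω−1, so ρ_SOR = 0.9631.

ω* = 1.9631, ρ_SOR = 0.9631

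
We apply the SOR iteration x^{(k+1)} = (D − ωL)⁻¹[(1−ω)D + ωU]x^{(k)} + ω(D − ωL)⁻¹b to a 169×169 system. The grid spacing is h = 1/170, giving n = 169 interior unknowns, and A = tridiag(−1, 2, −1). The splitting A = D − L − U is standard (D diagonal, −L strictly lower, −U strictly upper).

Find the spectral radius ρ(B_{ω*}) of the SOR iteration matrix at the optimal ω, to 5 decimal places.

ρ_SOR = 0.96371

B_J for the 169×169 system has eigenvalues cos(kπ/170); ρ_J = cos(π/170) = 0.99983.
√(1−ρ_J²) = |sin(π/170)| = 0.018479
[ω*] 2 ÷ (1 + 0.018479) = 2 ÷ 1.018479 = 1.96371.
[ρ_SOR] ω* − 1 = 0.96371.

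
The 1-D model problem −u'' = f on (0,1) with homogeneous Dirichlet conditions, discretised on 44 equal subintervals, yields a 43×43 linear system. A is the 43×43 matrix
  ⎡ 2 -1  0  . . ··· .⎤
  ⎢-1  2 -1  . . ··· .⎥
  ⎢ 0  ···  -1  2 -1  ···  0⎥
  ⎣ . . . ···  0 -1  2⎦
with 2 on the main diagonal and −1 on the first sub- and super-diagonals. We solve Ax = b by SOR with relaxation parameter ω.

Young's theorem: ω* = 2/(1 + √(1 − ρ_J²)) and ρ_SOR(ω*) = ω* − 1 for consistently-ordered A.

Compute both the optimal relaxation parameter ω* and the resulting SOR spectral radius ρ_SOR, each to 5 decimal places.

With n=43, ρ(Jacobi) = cos(π/44) = 0.99745.
√(1−ρ_J²) simplifies to sin(π/44) = 0.071339.
ω* = 2 / (1 + 0.071339) = 2 / 1.071339 ≈ 1.86682.
and ρ(B_{ω*}) = 1.86682 − 1 = 0.86682.

ω* = 1.86682, ρ_SOR = 0.86682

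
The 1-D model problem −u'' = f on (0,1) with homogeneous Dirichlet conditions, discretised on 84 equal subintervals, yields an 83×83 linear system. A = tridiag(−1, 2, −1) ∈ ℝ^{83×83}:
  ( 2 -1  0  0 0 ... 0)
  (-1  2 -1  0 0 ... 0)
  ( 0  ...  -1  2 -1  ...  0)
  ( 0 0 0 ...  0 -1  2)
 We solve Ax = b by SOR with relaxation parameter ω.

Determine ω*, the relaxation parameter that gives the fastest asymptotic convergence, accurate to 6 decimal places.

ω* = 1.927913

½·tridiag(1,0,1) at n=83: λ_k = cos(kπ/84); max |λ| at k=1 ⇒ ρ_J = cos(π/84) ≈ 0.999301.
1 − cos²(π/84) = sin²(π/84) ⇒ √(1−ρ_J²) = sin(π/84) = 0.0373912.
Young: ω* = 2/(1+√(1−ρ_J²)) = 2/(1+0.0373912) = 2/1.0373912 = 1.927913.
ρ_SOR = ω* − 1 ≈ 0.927913.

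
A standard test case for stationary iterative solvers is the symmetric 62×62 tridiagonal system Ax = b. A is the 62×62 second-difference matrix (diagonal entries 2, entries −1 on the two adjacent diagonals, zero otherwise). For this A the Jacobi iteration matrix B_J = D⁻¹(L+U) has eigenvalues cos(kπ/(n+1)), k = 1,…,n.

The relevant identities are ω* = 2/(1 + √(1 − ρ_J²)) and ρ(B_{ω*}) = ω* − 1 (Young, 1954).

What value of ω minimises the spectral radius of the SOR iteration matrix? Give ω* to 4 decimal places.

ω* = 1.9050

spectrum of D⁻¹(L+U) = {cos(kπ/63) : 1≤k≤62}; ρ_J = cos(π/63) = 0.9988.
√(1−ρ_J²) = |sin(π/63)| = 0.04985
Then 2/(1+√(1−ρ_J²)) = 2/(1+0.04985); ω* = 2/1.04985 = 1.9050.
ρ_SOR = ω* − 1 ≈ 0.9050.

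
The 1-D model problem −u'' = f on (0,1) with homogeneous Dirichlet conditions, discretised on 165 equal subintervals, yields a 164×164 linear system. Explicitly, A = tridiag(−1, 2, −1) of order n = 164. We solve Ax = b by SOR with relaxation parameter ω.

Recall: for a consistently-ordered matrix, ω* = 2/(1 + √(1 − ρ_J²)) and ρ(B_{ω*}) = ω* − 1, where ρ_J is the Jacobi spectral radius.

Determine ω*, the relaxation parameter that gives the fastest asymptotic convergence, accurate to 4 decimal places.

ω* = 1.9626

ρ_J = max_k |cos(kπ/165)| = cos(π/165) = 0.9998
√(1 − cos²(π/165)) = sin(π/165) ≈ 0.01904.
ω* = 2/(1 + 0.01904) = 2/1.01904 = 1.9626.
and ρ(B_{ω*}) = 1.9626 − 1 = 0.9626.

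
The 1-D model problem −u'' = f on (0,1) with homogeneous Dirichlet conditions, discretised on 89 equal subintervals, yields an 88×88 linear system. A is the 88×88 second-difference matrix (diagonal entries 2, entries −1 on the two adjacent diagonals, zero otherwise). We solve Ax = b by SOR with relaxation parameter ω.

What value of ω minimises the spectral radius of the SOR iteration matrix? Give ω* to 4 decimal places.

ω* = 1.9318

spectrum of D⁻¹(L+U) = {cos(kπ/89) : 1≤k≤88}; ρ_J = cos(π/89) = 0.9994.
√(1−ρ_J²) = |sin(π/89)| = 0.03529
[ω*] 2 ÷ (1 + 0.03529) = 2 ÷ 1.03529 = 1.9318.
ρ(B_{ω*}) = ω*−1 = 0.9318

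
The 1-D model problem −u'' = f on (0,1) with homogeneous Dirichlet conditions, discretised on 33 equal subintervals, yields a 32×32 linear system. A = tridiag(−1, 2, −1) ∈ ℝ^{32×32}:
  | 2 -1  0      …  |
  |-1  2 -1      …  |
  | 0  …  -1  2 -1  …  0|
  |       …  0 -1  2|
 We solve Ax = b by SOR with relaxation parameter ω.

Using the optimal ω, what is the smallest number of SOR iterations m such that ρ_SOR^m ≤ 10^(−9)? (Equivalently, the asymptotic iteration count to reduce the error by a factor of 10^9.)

m = 109

With n=32, ρ(Jacobi) = cos(π/33) = 0.9954719.
1 − cos²(π/33) = sin²(π/33) ⇒ √(1−ρ_J²) = sin(π/33) = 0.0950560.
[ω*] 2 ÷ (1 + 0.0950560) = 2 ÷ 1.0950560 = 1.8263906.
ρ(B_{ω*}) = ω*−1 = 0.8263906
Need (0.8263906)^m ≤ 10^(−9): m ≥ 9·ln10/|ln 0.8263906| = 20.7233/0.190688 = 108.676 ⇒ m = 109.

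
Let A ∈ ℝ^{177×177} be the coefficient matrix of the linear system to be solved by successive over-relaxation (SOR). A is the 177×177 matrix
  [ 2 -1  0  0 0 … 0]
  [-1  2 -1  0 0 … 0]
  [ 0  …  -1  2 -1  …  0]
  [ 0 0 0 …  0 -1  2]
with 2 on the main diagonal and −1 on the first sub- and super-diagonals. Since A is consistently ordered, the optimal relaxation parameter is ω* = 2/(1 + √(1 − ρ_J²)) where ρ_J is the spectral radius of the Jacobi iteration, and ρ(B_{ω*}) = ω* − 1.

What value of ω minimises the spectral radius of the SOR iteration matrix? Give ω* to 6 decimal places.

ω* = 1.965315

ρ_J = max_k |cos(kπ/178)| = cos(π/178) = 0.999844
root = sin(π/178) = 0.0176485  (since 1−cos² = sin²).
ω* = 2 / (1 + 0.0176485) = 2 / 1.0176485 ≈ 1.965315.
and ρ(B_{ω*}) = 1.965315 − 1 = 0.965315.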